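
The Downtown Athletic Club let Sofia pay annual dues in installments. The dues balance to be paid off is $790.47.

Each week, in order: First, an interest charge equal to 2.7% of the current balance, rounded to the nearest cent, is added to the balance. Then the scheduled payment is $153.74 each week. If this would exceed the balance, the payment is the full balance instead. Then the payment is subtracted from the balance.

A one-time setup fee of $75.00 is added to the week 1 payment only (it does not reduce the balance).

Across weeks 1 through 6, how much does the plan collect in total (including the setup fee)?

Week 1: opening $790.47; interest $21.34 → $811.81; payment $153.74 (+ $75.00 fee); balance $658.07
Week 2: opening $658.07; interest $17.77 → $675.84; payment $153.74; balance $522.10
Week 3: opening $522.10; interest $14.10 → $536.20; payment $153.74; balance $382.46
Week 4: opening $382.46; interest $10.33 → $392.79; payment $153.74; balance $239.05
Week 5: opening $239.05; interest $6.45 → $245.50; payment $153.74; balance $91.76
Week 6: opening $91.76; interest $2.48 → $94.24; payment $94.24; balance $0.00
Total paid: $937.94

$937.94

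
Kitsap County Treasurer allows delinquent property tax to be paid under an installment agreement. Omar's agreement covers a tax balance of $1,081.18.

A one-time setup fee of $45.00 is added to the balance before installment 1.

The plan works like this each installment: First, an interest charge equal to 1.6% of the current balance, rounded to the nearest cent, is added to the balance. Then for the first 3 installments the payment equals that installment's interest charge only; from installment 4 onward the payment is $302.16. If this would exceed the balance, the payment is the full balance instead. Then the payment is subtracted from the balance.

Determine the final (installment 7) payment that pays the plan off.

$264.20

Installment 1: opening $1,126.18; interest $18.02 → $1,144.20; payment $18.02; balance $1,126.18
Installment 2: opening $1,126.18; interest $18.02 → $1,144.20; payment $18.02; balance $1,126.18
Installment 3: opening $1,126.18; interest $18.02 → $1,144.20; payment $18.02; balance $1,126.18
Installment 4: opening $1,126.18; interest $18.02 → $1,144.20; payment $302.16; balance $842.04
Installment 5: opening $842.04; interest $13.47 → $855.51; payment $302.16; balance $553.35
Installment 6: opening $553.35; interest $8.85 → $562.20; payment $302.16; balance $260.04
Installment 7: opening $260.04; interest $4.16 → $264.20; payment $264.20; balance $0.00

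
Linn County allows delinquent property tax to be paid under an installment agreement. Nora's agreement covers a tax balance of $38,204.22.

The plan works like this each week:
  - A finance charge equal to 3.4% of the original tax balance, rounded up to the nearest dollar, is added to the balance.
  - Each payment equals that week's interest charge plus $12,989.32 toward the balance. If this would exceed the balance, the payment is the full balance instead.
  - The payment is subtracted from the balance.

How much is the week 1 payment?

Week 1: $38,204.22 +$1,299.00 interest = $39,503.22; pay $14,288.32 → $25,214.90

$14,288.32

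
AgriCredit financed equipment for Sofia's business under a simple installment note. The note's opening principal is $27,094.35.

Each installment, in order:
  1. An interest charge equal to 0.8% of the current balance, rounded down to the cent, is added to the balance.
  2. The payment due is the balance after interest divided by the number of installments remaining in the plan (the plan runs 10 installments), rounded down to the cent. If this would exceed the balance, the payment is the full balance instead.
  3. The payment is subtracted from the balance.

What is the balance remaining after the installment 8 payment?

Installment 1: opening $27,094.35; interest $216.75 → $27,311.10; payment $2,731.11; balance $24,579.99
Installment 2: opening $24,579.99; interest $196.63 → $24,776.62; payment $2,752.95; balance $22,023.67
Installment 3: opening $22,023.67; interest $176.18 → $22,199.85; payment $2,774.98; balance $19,424.87
Installment 4: opening $19,424.87; interest $155.39 → $19,580.26; payment $2,797.18; balance $16,783.08
Installment 5: opening $16,783.08; interest $134.26 → $16,917.34; payment $2,819.55; balance $14,097.79
Installment 6: opening $14,097.79; interest $112.78 → $14,210.57; payment $2,842.11; balance $11,368.46
Installment 7: opening $11,368.46; interest $90.94 → $11,459.40; payment $2,864.85; balance $8,594.55
Installment 8: opening $8,594.55; interest $68.75 → $8,663.30; payment $2,887.76; balance $5,775.54

$5,775.54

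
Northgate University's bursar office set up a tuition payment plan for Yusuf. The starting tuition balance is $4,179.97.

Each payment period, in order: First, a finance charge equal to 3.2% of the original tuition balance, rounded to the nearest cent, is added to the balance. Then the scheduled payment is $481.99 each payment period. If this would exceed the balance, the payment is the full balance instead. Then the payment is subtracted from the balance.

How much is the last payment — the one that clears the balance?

Payment period 1: opening $4,179.97; interest $133.76 → $4,313.73; payment $481.99; balance $3,831.74
Payment period 2: opening $3,831.74; interest $133.76 → $3,965.50; payment $481.99; balance $3,483.51
Payment period 3: opening $3,483.51; interest $133.76 → $3,617.27; payment $481.99; balance $3,135.28
Payment period 4: opening $3,135.28; interest $133.76 → $3,269.04; payment $481.99; balance $2,787.05
Payment period 5: opening $2,787.05; interest $133.76 → $2,920.81; payment $481.99; balance $2,438.82
Payment period 6: opening $2,438.82; interest $133.76 → $2,572.58; payment $481.99; balance $2,090.59
Payment period 7: opening $2,090.59; interest $133.76 → $2,224.35; payment $481.99; balance $1,742.36
Payment period 8: opening $1,742.36; interest $133.76 → $1,876.12; payment $481.99; balance $1,394.13
Payment period 9: opening $1,394.13; interest $133.76 → $1,527.89; payment $481.99; balance $1,045.90
Payment period 10: opening $1,045.90; interest $133.76 → $1,179.66; payment $481.99; balance $697.67
Payment period 11: opening $697.67; interest $133.76 → $831.43; payment $481.99; balance $349.44
Payment period 12: opening $349.44; interest $133.76 → $483.20; payment $481.99; balance $1.21
Payment period 13: opening $1.21; interest $133.76 → $134.97; payment $134.97; balance $0.00

$134.97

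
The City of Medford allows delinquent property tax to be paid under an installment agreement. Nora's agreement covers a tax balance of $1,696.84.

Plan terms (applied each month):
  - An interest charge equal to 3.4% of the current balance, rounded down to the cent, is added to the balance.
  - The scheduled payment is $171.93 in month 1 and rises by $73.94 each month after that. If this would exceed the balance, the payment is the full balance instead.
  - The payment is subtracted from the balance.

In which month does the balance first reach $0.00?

Month 1: $1,696.84 +$57.69 interest = $1,754.53; pay $171.93 → $1,582.60
Month 2: $1,582.60 +$53.80 interest = $1,636.40; pay $245.87 → $1,390.53
Month 3: $1,390.53 +$47.27 interest = $1,437.80; pay $319.81 → $1,117.99
Month 4: $1,117.99 +$38.01 interest = $1,156.00; pay $393.75 → $762.25
Month 5: $762.25 +$25.91 interest = $788.16; pay $467.69 → $320.47
Month 6: $320.47 +$10.89 interest = $331.36; pay $331.36 → $0.00
Balance reaches $0.00 in month 6.

6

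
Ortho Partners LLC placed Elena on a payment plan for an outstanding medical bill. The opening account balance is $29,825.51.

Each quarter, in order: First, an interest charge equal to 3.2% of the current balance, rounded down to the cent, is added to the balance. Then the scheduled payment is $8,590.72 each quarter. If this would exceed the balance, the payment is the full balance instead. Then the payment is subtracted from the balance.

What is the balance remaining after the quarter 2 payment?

Quarter 1: opening $29,825.51; interest $954.41 → $30,779.92; payment $8,590.72; balance $22,189.20
Quarter 2: opening $22,189.20; interest $710.05 → $22,899.25; payment $8,590.72; balance $14,308.53

$14,308.53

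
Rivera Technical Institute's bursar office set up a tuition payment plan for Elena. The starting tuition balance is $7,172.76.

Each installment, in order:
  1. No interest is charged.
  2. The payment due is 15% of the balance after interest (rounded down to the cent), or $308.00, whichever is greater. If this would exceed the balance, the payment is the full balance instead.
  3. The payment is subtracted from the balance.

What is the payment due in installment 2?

$914.52

Installment 1: $7,172.76 − $1,075.91 → $6,096.85
Installment 2: $6,096.85 − $914.52 → $5,182.33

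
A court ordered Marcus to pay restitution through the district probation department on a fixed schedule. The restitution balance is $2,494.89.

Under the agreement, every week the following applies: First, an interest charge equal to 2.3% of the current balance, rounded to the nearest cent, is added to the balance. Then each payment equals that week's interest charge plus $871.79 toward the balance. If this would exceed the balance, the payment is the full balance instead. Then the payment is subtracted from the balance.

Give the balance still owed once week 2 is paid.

$751.31

Week 1: opening $2,494.89; interest $57.38 → $2,552.27; payment $929.17; balance $1,623.10
Week 2: opening $1,623.10; interest $37.33 → $1,660.43; payment $909.12; balance $751.31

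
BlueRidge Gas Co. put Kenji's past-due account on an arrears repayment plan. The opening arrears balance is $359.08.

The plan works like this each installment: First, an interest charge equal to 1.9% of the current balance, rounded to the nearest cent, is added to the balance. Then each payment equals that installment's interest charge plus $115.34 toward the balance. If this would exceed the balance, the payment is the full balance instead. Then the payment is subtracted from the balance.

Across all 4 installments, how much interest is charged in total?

Installment 1: opening $359.08; interest $6.82 → $365.90; payment $122.16; balance $243.74
Installment 2: opening $243.74; interest $4.63 → $248.37; payment $119.97; balance $128.40
Installment 3: opening $128.40; interest $2.44 → $130.84; payment $117.78; balance $13.06
Installment 4: opening $13.06; interest $0.25 → $13.31; payment $13.31; balance $0.00
Total interest: $6.82 + $4.63 + $2.44 + $0.25 = $14.14

$14.14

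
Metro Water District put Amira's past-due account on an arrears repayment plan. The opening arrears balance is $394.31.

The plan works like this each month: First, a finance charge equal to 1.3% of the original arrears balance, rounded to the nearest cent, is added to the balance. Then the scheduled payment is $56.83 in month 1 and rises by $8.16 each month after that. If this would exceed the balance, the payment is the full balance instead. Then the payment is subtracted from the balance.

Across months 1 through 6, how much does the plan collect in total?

$425.09

# | Opening | Interest | Payment | End bal
1 | $394.31 | $5.13 | $56.83 | $342.61
2 | $342.61 | $5.13 | $64.99 | $282.75
3 | $282.75 | $5.13 | $73.15 | $214.73
4 | $214.73 | $5.13 | $81.31 | $138.55
5 | $138.55 | $5.13 | $89.47 | $54.21
6 | $54.21 | $5.13 | $59.34 | $0.00
Total paid: $425.09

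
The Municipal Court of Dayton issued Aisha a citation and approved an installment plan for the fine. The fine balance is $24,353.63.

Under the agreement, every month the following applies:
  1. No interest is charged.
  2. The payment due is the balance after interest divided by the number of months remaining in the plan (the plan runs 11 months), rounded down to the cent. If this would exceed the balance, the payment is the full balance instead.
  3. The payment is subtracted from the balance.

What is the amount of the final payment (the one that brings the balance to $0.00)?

$2,213.97

# | Opening | Payment | End bal
1 | $24,353.63 | $2,213.96 | $22,139.67
2 | $22,139.67 | $2,213.96 | $19,925.71
3 | $19,925.71 | $2,213.96 | $17,711.75
4 | $17,711.75 | $2,213.96 | $15,497.79
5 | $15,497.79 | $2,213.97 | $13,283.82
6 | $13,283.82 | $2,213.97 | $11,069.85
7 | $11,069.85 | $2,213.97 | $8,855.88
8 | $8,855.88 | $2,213.97 | $6,641.91
9 | $6,641.91 | $2,213.97 | $4,427.94
10 | $4,427.94 | $2,213.97 | $2,213.97
11 | $2,213.97 | $2,213.97 | $0.00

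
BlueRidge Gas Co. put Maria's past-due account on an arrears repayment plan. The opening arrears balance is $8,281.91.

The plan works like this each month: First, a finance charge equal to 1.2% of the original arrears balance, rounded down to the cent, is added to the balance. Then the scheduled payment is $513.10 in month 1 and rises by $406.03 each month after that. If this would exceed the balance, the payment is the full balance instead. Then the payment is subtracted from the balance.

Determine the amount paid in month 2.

$919.13

Month 1: $8,281.91 +$99.38 interest = $8,381.29; pay $513.10 → $7,868.19
Month 2: $7,868.19 +$99.38 interest = $7,967.57; pay $919.13 → $7,048.44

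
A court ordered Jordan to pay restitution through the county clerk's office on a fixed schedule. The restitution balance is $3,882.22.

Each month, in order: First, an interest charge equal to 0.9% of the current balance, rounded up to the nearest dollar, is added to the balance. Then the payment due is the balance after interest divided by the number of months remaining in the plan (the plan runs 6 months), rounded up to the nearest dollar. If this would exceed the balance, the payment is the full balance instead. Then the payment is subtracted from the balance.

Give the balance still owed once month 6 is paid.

$0.00

Month 1: $3,882.22 +$35.00 interest = $3,917.22; pay $653.00 → $3,264.22
Month 2: $3,264.22 +$30.00 interest = $3,294.22; pay $659.00 → $2,635.22
Month 3: $2,635.22 +$24.00 interest = $2,659.22; pay $665.00 → $1,994.22
Month 4: $1,994.22 +$18.00 interest = $2,012.22; pay $671.00 → $1,341.22
Month 5: $1,341.22 +$13.00 interest = $1,354.22; pay $678.00 → $676.22
Month 6: $676.22 +$7.00 interest = $683.22; pay $683.22 → $0.00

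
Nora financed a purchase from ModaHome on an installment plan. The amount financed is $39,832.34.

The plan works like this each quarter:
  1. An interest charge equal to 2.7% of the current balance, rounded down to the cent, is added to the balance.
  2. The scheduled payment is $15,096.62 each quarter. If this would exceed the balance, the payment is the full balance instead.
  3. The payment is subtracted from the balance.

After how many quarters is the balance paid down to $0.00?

Quarter 1: opening $39,832.34; interest $1,075.47 → $40,907.81; payment $15,096.62; balance $25,811.19
Quarter 2: opening $25,811.19; interest $696.90 → $26,508.09; payment $15,096.62; balance $11,411.47
Quarter 3: opening $11,411.47; interest $308.10 → $11,719.57; payment $11,719.57; balance $0.00
Balance reaches $0.00 in quarter 3.

3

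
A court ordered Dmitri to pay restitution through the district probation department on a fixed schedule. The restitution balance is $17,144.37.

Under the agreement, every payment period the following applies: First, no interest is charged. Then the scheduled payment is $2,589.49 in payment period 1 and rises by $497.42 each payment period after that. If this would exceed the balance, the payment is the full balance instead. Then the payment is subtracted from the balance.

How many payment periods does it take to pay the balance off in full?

# | Opening | Payment | End bal
1 | $17,144.37 | $2,589.49 | $14,554.88
2 | $14,554.88 | $3,086.91 | $11,467.97
3 | $11,467.97 | $3,584.33 | $7,883.64
4 | $7,883.64 | $4,081.75 | $3,801.89
5 | $3,801.89 | $3,801.89 | $0.00
Balance reaches $0.00 in payment period 5.

5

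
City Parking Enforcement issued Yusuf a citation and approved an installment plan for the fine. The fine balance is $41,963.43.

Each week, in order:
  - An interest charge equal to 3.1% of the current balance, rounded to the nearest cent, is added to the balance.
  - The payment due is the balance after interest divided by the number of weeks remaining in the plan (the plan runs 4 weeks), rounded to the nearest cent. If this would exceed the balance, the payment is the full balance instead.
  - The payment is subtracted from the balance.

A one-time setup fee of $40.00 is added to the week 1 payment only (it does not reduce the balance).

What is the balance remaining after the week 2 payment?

$22,302.74

# | Opening | Interest | Payment | Fee | End bal
1 | $41,963.43 | $1,300.87 | $10,816.08 | $40.00 | $32,448.22
2 | $32,448.22 | $1,005.89 | $11,151.37 | — | $22,302.74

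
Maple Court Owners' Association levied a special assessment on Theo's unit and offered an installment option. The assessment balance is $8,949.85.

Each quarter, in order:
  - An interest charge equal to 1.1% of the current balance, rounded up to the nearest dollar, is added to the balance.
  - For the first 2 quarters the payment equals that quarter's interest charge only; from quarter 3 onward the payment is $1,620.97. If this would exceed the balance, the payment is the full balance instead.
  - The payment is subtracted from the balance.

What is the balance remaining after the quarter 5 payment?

$4,332.94

Quarter 1: opening $8,949.85; interest $99.00 → $9,048.85; payment $99.00; balance $8,949.85
Quarter 2: opening $8,949.85; interest $99.00 → $9,048.85; payment $99.00; balance $8,949.85
Quarter 3: opening $8,949.85; interest $99.00 → $9,048.85; payment $1,620.97; balance $7,427.88
Quarter 4: opening $7,427.88; interest $82.00 → $7,509.88; payment $1,620.97; balance $5,888.91
Quarter 5: opening $5,888.91; interest $65.00 → $5,953.91; payment $1,620.97; balance $4,332.94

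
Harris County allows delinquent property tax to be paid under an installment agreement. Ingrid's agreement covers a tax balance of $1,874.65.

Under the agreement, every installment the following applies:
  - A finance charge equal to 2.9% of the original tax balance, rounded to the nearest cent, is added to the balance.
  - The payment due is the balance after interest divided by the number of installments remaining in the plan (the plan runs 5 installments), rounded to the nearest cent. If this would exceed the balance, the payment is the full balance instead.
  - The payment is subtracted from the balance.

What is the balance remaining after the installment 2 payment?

$1,198.18

Installment 1: opening $1,874.65; interest $54.36 → $1,929.01; payment $385.80; balance $1,543.21
Installment 2: opening $1,543.21; interest $54.36 → $1,597.57; payment $399.39; balance $1,198.18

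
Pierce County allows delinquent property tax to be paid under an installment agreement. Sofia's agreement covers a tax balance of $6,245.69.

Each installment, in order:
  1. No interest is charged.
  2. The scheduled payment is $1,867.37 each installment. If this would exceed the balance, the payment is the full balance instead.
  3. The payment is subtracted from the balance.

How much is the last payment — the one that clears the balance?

$643.58

Installment 1: opening $6,245.69; payment $1,867.37; balance $4,378.32
Installment 2: opening $4,378.32; payment $1,867.37; balance $2,510.95
Installment 3: opening $2,510.95; payment $1,867.37; balance $643.58
Installment 4: opening $643.58; payment $643.58; balance $0.00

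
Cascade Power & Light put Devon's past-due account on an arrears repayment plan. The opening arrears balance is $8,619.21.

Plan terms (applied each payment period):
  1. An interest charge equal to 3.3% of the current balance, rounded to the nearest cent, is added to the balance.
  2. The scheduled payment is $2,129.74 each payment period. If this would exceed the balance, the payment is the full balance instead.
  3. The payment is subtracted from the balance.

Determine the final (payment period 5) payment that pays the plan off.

Payment period 1: opening $8,619.21; interest $284.43 → $8,903.64; payment $2,129.74; balance $6,773.90
Payment period 2: opening $6,773.90; interest $223.54 → $6,997.44; payment $2,129.74; balance $4,867.70
Payment period 3: opening $4,867.70; interest $160.63 → $5,028.33; payment $2,129.74; balance $2,898.59
Payment period 4: opening $2,898.59; interest $95.65 → $2,994.24; payment $2,129.74; balance $864.50
Payment period 5: opening $864.50; interest $28.53 → $893.03; payment $893.03; balance $0.00

$893.03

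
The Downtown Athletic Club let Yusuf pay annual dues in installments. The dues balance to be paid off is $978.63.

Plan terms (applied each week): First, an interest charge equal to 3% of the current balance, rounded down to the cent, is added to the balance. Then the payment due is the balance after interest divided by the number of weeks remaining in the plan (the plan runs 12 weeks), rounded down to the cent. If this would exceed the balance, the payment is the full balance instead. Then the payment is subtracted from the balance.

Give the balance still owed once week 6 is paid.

# | Opening | Interest | Payment | End bal
1 | $978.63 | $29.35 | $83.99 | $923.99
2 | $923.99 | $27.71 | $86.51 | $865.19
3 | $865.19 | $25.95 | $89.11 | $802.03
4 | $802.03 | $24.06 | $91.78 | $734.31
5 | $734.31 | $22.02 | $94.54 | $661.79
6 | $661.79 | $19.85 | $97.37 | $584.27

$584.27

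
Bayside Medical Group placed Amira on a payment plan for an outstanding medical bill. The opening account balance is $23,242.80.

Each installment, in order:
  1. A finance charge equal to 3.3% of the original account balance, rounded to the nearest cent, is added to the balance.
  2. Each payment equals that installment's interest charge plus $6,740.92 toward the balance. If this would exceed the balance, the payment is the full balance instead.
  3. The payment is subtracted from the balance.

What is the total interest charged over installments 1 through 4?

$3,068.04

Installment 1: opening $23,242.80; interest $767.01 → $24,009.81; payment $7,507.93; balance $16,501.88
Installment 2: opening $16,501.88; interest $767.01 → $17,268.89; payment $7,507.93; balance $9,760.96
Installment 3: opening $9,760.96; interest $767.01 → $10,527.97; payment $7,507.93; balance $3,020.04
Installment 4: opening $3,020.04; interest $767.01 → $3,787.05; payment $3,787.05; balance $0.00
Total interest: $767.01 + $767.01 + $767.01 + $767.01 = $3,068.04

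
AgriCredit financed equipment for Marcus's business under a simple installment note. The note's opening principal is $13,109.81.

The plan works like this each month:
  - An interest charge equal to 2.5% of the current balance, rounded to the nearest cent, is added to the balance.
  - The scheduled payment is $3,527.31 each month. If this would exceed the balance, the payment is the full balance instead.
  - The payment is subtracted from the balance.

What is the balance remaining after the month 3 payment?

Month 1: opening $13,109.81; interest $327.75 → $13,437.56; payment $3,527.31; balance $9,910.25
Month 2: opening $9,910.25; interest $247.76 → $10,158.01; payment $3,527.31; balance $6,630.70
Month 3: opening $6,630.70; interest $165.77 → $6,796.47; payment $3,527.31; balance $3,269.16

$3,269.16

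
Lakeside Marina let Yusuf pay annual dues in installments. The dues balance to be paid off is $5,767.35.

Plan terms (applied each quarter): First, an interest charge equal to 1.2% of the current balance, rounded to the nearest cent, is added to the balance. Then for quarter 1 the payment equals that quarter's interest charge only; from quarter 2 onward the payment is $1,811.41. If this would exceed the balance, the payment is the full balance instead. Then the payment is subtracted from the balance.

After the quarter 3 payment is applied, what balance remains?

Quarter 1: opening $5,767.35; interest $69.21 → $5,836.56; payment $69.21; balance $5,767.35
Quarter 2: opening $5,767.35; interest $69.21 → $5,836.56; payment $1,811.41; balance $4,025.15
Quarter 3: opening $4,025.15; interest $48.30 → $4,073.45; payment $1,811.41; balance $2,262.04

$2,262.04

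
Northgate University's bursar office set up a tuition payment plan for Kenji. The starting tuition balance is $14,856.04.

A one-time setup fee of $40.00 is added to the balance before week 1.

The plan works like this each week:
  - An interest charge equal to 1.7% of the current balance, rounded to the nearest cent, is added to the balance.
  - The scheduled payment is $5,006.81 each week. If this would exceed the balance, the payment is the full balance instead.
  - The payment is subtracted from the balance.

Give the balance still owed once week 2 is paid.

# | Opening | Interest | Payment | End bal
1 | $14,896.04 | $253.23 | $5,006.81 | $10,142.46
2 | $10,142.46 | $172.42 | $5,006.81 | $5,308.07

$5,308.07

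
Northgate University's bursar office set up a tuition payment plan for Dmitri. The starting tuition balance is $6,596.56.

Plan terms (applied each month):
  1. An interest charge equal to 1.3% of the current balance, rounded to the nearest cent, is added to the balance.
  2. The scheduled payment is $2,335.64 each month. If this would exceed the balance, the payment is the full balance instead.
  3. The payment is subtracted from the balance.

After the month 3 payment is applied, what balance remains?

$0.00

Month 1: opening $6,596.56; interest $85.76 → $6,682.32; payment $2,335.64; balance $4,346.68
Month 2: opening $4,346.68; interest $56.51 → $4,403.19; payment $2,335.64; balance $2,067.55
Month 3: opening $2,067.55; interest $26.88 → $2,094.43; payment $2,094.43; balance $0.00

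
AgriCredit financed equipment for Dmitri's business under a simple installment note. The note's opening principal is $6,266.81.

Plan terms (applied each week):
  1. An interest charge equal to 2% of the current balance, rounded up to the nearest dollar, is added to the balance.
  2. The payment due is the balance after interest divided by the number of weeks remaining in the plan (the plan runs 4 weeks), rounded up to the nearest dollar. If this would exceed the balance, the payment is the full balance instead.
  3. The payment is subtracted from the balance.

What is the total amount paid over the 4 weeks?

$6,588.81

Week 1: $6,266.81 +$126.00 interest = $6,392.81; pay $1,599.00 → $4,793.81
Week 2: $4,793.81 +$96.00 interest = $4,889.81; pay $1,630.00 → $3,259.81
Week 3: $3,259.81 +$66.00 interest = $3,325.81; pay $1,663.00 → $1,662.81
Week 4: $1,662.81 +$34.00 interest = $1,696.81; pay $1,696.81 → $0.00
Total paid: $6,588.81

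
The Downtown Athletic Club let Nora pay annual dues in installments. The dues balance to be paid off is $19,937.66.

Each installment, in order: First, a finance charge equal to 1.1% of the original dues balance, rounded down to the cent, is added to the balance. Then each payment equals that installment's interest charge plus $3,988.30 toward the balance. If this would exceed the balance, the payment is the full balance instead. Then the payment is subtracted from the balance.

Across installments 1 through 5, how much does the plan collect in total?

$21,034.21

Installment 1: $19,937.66 +$219.31 interest = $20,156.97; pay $4,207.61 → $15,949.36
Installment 2: $15,949.36 +$219.31 interest = $16,168.67; pay $4,207.61 → $11,961.06
Installment 3: $11,961.06 +$219.31 interest = $12,180.37; pay $4,207.61 → $7,972.76
Installment 4: $7,972.76 +$219.31 interest = $8,192.07; pay $4,207.61 → $3,984.46
Installment 5: $3,984.46 +$219.31 interest = $4,203.77; pay $4,203.77 → $0.00
Total paid: $21,034.21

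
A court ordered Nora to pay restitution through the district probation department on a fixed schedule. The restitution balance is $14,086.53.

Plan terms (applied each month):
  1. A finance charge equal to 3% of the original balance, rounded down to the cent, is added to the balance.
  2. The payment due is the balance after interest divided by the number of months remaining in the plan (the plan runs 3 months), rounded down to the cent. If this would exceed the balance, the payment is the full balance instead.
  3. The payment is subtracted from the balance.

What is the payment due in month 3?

Month 1: opening $14,086.53; interest $422.59 → $14,509.12; payment $4,836.37; balance $9,672.75
Month 2: opening $9,672.75; interest $422.59 → $10,095.34; payment $5,047.67; balance $5,047.67
Month 3: opening $5,047.67; interest $422.59 → $5,470.26; payment $5,470.26; balance $0.00

$5,470.26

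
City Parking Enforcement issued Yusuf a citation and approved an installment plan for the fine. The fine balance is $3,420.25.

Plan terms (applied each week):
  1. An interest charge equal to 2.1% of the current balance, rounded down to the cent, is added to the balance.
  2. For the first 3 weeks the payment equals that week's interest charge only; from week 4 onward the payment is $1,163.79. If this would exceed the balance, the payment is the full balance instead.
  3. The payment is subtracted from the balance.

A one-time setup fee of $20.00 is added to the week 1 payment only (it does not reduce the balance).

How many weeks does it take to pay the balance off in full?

7

Week 1: $3,420.25 +$71.82 interest = $3,492.07; pay $71.82 (+ $20.00 fee) → $3,420.25
Week 2: $3,420.25 +$71.82 interest = $3,492.07; pay $71.82 → $3,420.25
Week 3: $3,420.25 +$71.82 interest = $3,492.07; pay $71.82 → $3,420.25
Week 4: $3,420.25 +$71.82 interest = $3,492.07; pay $1,163.79 → $2,328.28
Week 5: $2,328.28 +$48.89 interest = $2,377.17; pay $1,163.79 → $1,213.38
Week 6: $1,213.38 +$25.48 interest = $1,238.86; pay $1,163.79 → $75.07
Week 7: $75.07 +$1.57 interest = $76.64; pay $76.64 → $0.00
Balance reaches $0.00 in week 7.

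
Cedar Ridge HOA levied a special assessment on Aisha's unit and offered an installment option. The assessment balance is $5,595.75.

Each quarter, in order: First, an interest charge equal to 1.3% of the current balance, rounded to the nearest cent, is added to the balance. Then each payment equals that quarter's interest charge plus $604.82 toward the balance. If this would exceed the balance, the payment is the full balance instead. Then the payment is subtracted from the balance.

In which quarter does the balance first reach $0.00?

# | Opening | Interest | Payment | End bal
1 | $5,595.75 | $72.74 | $677.56 | $4,990.93
2 | $4,990.93 | $64.88 | $669.70 | $4,386.11
3 | $4,386.11 | $57.02 | $661.84 | $3,781.29
4 | $3,781.29 | $49.16 | $653.98 | $3,176.47
5 | $3,176.47 | $41.29 | $646.11 | $2,571.65
6 | $2,571.65 | $33.43 | $638.25 | $1,966.83
7 | $1,966.83 | $25.57 | $630.39 | $1,362.01
8 | $1,362.01 | $17.71 | $622.53 | $757.19
9 | $757.19 | $9.84 | $614.66 | $152.37
10 | $152.37 | $1.98 | $154.35 | $0.00
Balance reaches $0.00 in quarter 10.

10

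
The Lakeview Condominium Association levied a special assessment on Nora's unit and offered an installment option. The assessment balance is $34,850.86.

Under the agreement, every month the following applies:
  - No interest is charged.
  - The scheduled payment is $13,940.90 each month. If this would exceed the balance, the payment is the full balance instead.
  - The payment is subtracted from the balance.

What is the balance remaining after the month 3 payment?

Month 1: opening $34,850.86; payment $13,940.90; balance $20,909.96
Month 2: opening $20,909.96; payment $13,940.90; balance $6,969.06
Month 3: opening $6,969.06; payment $6,969.06; balance $0.00

$0.00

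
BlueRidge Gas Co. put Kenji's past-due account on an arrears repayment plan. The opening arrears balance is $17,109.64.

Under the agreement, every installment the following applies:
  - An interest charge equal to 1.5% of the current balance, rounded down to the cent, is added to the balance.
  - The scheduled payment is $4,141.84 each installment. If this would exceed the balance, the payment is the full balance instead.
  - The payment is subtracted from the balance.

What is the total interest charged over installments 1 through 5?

# | Opening | Interest | Payment | End bal
1 | $17,109.64 | $256.64 | $4,141.84 | $13,224.44
2 | $13,224.44 | $198.36 | $4,141.84 | $9,280.96
3 | $9,280.96 | $139.21 | $4,141.84 | $5,278.33
4 | $5,278.33 | $79.17 | $4,141.84 | $1,215.66
5 | $1,215.66 | $18.23 | $1,233.89 | $0.00
Total interest: $256.64 + $198.36 + $139.21 + $79.17 + $18.23 = $691.61

$691.61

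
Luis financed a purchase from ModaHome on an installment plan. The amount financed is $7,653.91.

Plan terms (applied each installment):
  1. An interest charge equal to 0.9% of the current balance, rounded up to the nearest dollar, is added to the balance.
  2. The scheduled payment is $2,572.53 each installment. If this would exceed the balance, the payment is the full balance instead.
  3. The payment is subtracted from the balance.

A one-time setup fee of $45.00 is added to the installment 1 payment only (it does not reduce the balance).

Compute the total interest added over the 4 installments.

$141.00

Installment 1: $7,653.91 +$69.00 interest = $7,722.91; pay $2,572.53 (+ $45.00 fee) → $5,150.38
Installment 2: $5,150.38 +$47.00 interest = $5,197.38; pay $2,572.53 → $2,624.85
Installment 3: $2,624.85 +$24.00 interest = $2,648.85; pay $2,572.53 → $76.32
Installment 4: $76.32 +$1.00 interest = $77.32; pay $77.32 → $0.00
Total interest: $69.00 + $47.00 + $24.00 + $1.00 = $141.00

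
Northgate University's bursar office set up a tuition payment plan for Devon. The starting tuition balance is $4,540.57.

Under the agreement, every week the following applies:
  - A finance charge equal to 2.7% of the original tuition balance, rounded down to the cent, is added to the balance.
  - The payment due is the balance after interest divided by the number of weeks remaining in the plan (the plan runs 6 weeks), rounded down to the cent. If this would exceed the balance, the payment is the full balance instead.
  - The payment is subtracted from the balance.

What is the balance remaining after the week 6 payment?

$0.00

Week 1: opening $4,540.57; interest $122.59 → $4,663.16; payment $777.19; balance $3,885.97
Week 2: opening $3,885.97; interest $122.59 → $4,008.56; payment $801.71; balance $3,206.85
Week 3: opening $3,206.85; interest $122.59 → $3,329.44; payment $832.36; balance $2,497.08
Week 4: opening $2,497.08; interest $122.59 → $2,619.67; payment $873.22; balance $1,746.45
Week 5: opening $1,746.45; interest $122.59 → $1,869.04; payment $934.52; balance $934.52
Week 6: opening $934.52; interest $122.59 → $1,057.11; payment $1,057.11; balance $0.00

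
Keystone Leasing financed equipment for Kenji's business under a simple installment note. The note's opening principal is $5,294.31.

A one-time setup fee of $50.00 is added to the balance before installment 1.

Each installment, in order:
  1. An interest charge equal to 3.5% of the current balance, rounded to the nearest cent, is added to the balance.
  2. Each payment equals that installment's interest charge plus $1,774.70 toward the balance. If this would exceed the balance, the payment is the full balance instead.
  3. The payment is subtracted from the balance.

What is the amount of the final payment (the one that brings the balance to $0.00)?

Installment 1: $5,344.31 +$187.05 interest = $5,531.36; pay $1,961.75 → $3,569.61
Installment 2: $3,569.61 +$124.94 interest = $3,694.55; pay $1,899.64 → $1,794.91
Installment 3: $1,794.91 +$62.82 interest = $1,857.73; pay $1,837.52 → $20.21
Installment 4: $20.21 +$0.71 interest = $20.92; pay $20.92 → $0.00

$20.92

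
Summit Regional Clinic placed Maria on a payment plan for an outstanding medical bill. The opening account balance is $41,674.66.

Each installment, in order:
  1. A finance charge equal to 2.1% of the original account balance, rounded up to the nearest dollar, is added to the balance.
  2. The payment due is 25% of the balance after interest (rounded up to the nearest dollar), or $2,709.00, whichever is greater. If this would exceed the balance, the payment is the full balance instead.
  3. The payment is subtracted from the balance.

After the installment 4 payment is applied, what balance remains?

$14,981.66

Installment 1: $41,674.66 +$876.00 interest = $42,550.66; pay $10,638.00 → $31,912.66
Installment 2: $31,912.66 +$876.00 interest = $32,788.66; pay $8,198.00 → $24,590.66
Installment 3: $24,590.66 +$876.00 interest = $25,466.66; pay $6,367.00 → $19,099.66
Installment 4: $19,099.66 +$876.00 interest = $19,975.66; pay $4,994.00 → $14,981.66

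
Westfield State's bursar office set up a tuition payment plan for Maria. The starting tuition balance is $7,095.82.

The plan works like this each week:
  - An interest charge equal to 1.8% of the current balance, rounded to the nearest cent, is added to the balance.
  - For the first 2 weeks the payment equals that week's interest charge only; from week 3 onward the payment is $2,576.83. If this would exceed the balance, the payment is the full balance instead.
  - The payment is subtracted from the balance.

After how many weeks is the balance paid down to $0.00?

Week 1: opening $7,095.82; interest $127.72 → $7,223.54; payment $127.72; balance $7,095.82
Week 2: opening $7,095.82; interest $127.72 → $7,223.54; payment $127.72; balance $7,095.82
Week 3: opening $7,095.82; interest $127.72 → $7,223.54; payment $2,576.83; balance $4,646.71
Week 4: opening $4,646.71; interest $83.64 → $4,730.35; payment $2,576.83; balance $2,153.52
Week 5: opening $2,153.52; interest $38.76 → $2,192.28; payment $2,192.28; balance $0.00
Balance reaches $0.00 in week 5.

5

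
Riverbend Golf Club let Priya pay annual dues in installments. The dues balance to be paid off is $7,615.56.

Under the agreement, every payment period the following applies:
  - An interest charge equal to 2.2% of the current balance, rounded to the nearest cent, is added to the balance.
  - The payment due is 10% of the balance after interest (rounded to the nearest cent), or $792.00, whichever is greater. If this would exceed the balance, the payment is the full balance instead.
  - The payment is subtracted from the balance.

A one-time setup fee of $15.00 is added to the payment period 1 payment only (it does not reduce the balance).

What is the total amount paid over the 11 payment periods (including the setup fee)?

$8,665.77

Payment period 1: $7,615.56 +$167.54 interest = $7,783.10; pay $792.00 (+ $15.00 fee) → $6,991.10
Payment period 2: $6,991.10 +$153.80 interest = $7,144.90; pay $792.00 → $6,352.90
Payment period 3: $6,352.90 +$139.76 interest = $6,492.66; pay $792.00 → $5,700.66
Payment period 4: $5,700.66 +$125.41 interest = $5,826.07; pay $792.00 → $5,034.07
Payment period 5: $5,034.07 +$110.75 interest = $5,144.82; pay $792.00 → $4,352.82
Payment period 6: $4,352.82 +$95.76 interest = $4,448.58; pay $792.00 → $3,656.58
Payment period 7: $3,656.58 +$80.44 interest = $3,737.02; pay $792.00 → $2,945.02
Payment period 8: $2,945.02 +$64.79 interest = $3,009.81; pay $792.00 → $2,217.81
Payment period 9: $2,217.81 +$48.79 interest = $2,266.60; pay $792.00 → $1,474.60
Payment period 10: $1,474.60 +$32.44 interest = $1,507.04; pay $792.00 → $715.04
Payment period 11: $715.04 +$15.73 interest = $730.77; pay $730.77 → $0.00
Total paid: $8,665.77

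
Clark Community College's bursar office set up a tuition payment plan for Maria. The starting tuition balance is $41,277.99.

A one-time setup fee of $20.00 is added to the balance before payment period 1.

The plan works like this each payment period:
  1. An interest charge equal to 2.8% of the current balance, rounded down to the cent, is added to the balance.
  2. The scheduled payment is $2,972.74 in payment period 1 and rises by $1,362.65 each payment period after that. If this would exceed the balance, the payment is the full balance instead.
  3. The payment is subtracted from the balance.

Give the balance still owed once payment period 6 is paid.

$8,388.57

# | Opening | Interest | Payment | End bal
1 | $41,297.99 | $1,156.34 | $2,972.74 | $39,481.59
2 | $39,481.59 | $1,105.48 | $4,335.39 | $36,251.68
3 | $36,251.68 | $1,015.04 | $5,698.04 | $31,568.68
4 | $31,568.68 | $883.92 | $7,060.69 | $25,391.91
5 | $25,391.91 | $710.97 | $8,423.34 | $17,679.54
6 | $17,679.54 | $495.02 | $9,785.99 | $8,388.57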